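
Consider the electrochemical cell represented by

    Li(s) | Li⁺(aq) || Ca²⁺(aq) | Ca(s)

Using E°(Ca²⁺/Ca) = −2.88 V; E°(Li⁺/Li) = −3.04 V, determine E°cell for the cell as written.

+0.16 V

By convention the left-hand electrode in cell notation is the anode (oxidation) and the right-hand electrode is the cathode (reduction).
E°cell = E°(right) − E°(left) = −2.88 − (−3.04) = +0.16 V.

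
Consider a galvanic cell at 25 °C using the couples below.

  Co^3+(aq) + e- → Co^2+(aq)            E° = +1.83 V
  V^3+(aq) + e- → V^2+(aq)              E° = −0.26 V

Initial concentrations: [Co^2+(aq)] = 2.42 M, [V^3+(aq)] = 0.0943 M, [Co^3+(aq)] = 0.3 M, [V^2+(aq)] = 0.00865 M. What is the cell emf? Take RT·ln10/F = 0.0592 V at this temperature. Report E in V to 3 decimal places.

Since E°(Co³⁺/Co²⁺) > E°(V³⁺/V²⁺), Co³⁺/Co²⁺ serves as the cathode.
The standard potential is +1.83 − (−0.26) = +2.09 V and the balanced reaction transfers n = 1 electron.
The balanced reaction is Co^3+(aq) + V^2+(aq) → Co^2+(aq) + V^3+(aq), so Q = ([Co^2+(aq)]·[V^3+(aq)]) / ([Co^3+(aq)]·[V^2+(aq)]) = 87.9 and log Q = 1.944.
By the Nernst equation, E = +2.09 − (0.0592/1)·(1.944) = +1.975 V.

+1.975 V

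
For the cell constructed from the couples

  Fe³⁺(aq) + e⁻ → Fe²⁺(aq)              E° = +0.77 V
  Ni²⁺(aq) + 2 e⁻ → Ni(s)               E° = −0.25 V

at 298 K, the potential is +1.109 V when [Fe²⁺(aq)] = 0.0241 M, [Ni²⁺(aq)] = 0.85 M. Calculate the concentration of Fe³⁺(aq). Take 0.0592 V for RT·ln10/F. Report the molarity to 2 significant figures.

With Fe³⁺/Fe²⁺ at the cathode and Ni²⁺/Ni at the anode, E°cell = +0.77 − (−0.25) = +1.02 V (n = 2).
From the Nernst equation, log Q = n(E° − E)/0.0592 = 2·(+1.02 − (+1.109))/0.0592 = −3.007.
The balanced reaction is 2 Fe³⁺(aq) + Ni(s) → 2 Fe²⁺(aq) + Ni²⁺(aq), so Q = ([Fe²⁺(aq)]^2·[Ni²⁺(aq)]) / [Fe³⁺(aq)]^2.
Isolating [Fe³⁺(aq)] in Q = 10^{−3.007} yields log [Fe³⁺(aq)] = −0.150, i.e. 0.71 M.

0.71 M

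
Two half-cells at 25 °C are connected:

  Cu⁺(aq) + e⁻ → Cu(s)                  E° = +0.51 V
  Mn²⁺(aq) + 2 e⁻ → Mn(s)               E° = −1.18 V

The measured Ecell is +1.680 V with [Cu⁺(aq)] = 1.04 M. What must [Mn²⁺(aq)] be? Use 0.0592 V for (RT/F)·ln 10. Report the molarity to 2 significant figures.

With Cu⁺/Cu at the cathode and Mn²⁺/Mn at the anode, E°cell = +0.51 − (−1.18) = +1.69 V (n = 2).
Rearranging E = E° − (0.0592/n)·log Q gives log Q = 2(+1.69 − (+1.680))/0.0592 = 0.338.
The balanced reaction is 2 Cu⁺(aq) + Mn(s) → 2 Cu(s) + Mn²⁺(aq), so Q = [Mn²⁺(aq)] / [Cu⁺(aq)]^2.
Solving for the unknown gives log [Mn²⁺(aq)] = 0.372, so [Mn²⁺(aq)] ≈ 2.4 M.

2.4 M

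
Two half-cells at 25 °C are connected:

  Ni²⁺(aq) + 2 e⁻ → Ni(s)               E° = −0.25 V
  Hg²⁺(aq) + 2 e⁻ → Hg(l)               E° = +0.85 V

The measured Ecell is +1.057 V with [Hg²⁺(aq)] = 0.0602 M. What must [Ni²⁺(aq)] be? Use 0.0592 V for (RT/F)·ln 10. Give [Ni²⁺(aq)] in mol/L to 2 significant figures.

1.7 M

Hg²⁺/Hg is the cathode (higher E°); E°cell = +0.85 − (−0.25) = +1.10 V with n = 2.
From the Nernst equation, log Q = n(E° − E)/0.0592 = 2·(+1.10 − (+1.057))/0.0592 = 1.453.
For Hg²⁺(aq) + Ni(s) → Hg(l) + Ni²⁺(aq), the reaction quotient is Q = [Ni²⁺(aq)] / [Hg²⁺(aq)].
Solving for the unknown gives log [Ni²⁺(aq)] = 0.233, so [Ni²⁺(aq)] ≈ 1.7 M.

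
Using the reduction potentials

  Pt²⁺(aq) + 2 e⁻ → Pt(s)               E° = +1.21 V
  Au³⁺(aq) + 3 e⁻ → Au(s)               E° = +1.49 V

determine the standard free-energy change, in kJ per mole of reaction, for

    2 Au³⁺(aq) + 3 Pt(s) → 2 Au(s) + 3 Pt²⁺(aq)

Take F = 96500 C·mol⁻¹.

In the reaction as written Au³⁺(aq) is reduced, so the Au³⁺/Au couple is the cathode and Pt²⁺/Pt is the anode.
E°cell = +1.49 − (+1.21) = +0.28 V; balancing electrons gives n = 6.
ΔG° = −nFE°cell = −(6)(96500)(+0.28) J/mol = −162 kJ/mol.

−162 kJ/mol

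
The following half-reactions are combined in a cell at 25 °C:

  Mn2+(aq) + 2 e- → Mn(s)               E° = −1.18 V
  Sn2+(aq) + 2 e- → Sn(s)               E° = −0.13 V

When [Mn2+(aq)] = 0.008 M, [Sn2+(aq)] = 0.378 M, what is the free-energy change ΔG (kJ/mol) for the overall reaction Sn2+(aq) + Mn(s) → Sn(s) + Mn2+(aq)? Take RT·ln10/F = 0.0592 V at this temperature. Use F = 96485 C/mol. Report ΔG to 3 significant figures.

−212 kJ/mol

E°cell = −0.13 − (−1.18) = +1.05 V; the balanced reaction transfers n = 2 electrons.
Here Q = [Mn2+(aq)] / [Sn2+(aq)] = 0.0212 (log Q = −1.674), giving E = +1.05 − (0.0592/2)·(−1.674) = +1.0996 V.
Finally ΔG = −nFE = −(2)(96485 C/mol)(+1.0996 V) = −212 kJ/mol.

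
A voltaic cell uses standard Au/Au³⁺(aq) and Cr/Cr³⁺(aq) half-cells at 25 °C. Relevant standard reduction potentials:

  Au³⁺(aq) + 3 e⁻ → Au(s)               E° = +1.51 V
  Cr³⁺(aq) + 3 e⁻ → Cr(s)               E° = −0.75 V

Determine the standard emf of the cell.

+2.26 V

The Au³⁺/Au couple has the higher E°, so Au ion is reduced (cathode) and Cr is oxidized (anode).
E°cell = E°(cathode) − E°(anode) = +1.51 − (−0.75) = +2.26 V.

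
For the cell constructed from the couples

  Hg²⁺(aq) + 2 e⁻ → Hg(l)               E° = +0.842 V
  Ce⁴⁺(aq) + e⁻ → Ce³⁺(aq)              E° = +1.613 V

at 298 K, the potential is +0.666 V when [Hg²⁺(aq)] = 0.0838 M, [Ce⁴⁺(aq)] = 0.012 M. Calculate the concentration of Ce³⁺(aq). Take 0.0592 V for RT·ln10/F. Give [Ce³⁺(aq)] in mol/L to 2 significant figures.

2.5 M

The Ce⁴⁺/Ce³⁺ couple has the larger reduction potential, so it is the cathode: E°cell = +1.613 − (+0.842) = +0.771 V and n = 2.
Since E = E° − (0.0592/n)·log Q, log Q = n(E° − E)/0.0592 = 3.547.
Balancing electrons gives 2 Ce⁴⁺(aq) + Hg(l) → 2 Ce³⁺(aq) + Hg²⁺(aq); thus Q = ([Ce³⁺(aq)]^2·[Hg²⁺(aq)]) / [Ce⁴⁺(aq)]^2.
Solving for the unknown gives log [Ce³⁺(aq)] = 0.391, so [Ce³⁺(aq)] ≈ 2.5 M.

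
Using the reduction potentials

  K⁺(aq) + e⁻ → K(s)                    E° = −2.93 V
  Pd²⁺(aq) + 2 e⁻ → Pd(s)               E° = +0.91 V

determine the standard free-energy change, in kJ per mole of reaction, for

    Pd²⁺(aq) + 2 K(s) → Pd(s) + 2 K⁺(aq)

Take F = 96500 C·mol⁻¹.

In the reaction as written Pd²⁺(aq) is reduced, so the Pd²⁺/Pd couple is the cathode and K⁺/K is the anode.
E°cell = +0.91 − (−2.93) = +3.84 V; balancing electrons gives n = 2.
ΔG° = −nFE°cell = −(2)(96500)(+3.84) J/mol = −741 kJ/mol.

−741 kJ/mol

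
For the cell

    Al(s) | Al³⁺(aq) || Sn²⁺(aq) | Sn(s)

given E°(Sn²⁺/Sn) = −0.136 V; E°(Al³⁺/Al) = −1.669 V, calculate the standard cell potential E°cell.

By convention the left-hand electrode in cell notation is the anode (oxidation) and the right-hand electrode is the cathode (reduction).
E°cell = E°(right) − E°(left) = −0.136 − (−1.669) = +1.533 V.

+1.533 V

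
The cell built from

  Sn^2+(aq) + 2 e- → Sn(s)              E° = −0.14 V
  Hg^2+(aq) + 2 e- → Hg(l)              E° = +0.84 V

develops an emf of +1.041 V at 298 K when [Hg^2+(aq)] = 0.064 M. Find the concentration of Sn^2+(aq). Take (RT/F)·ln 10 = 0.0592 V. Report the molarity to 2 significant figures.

Hg²⁺/Hg is the cathode (higher E°); E°cell = +0.84 − (−0.14) = +0.98 V with n = 2.
From the Nernst equation, log Q = n(E° − E)/0.0592 = 2·(+0.98 − (+1.041))/0.0592 = −2.061.
For Hg^2+(aq) + Sn(s) → Hg(l) + Sn^2+(aq), the reaction quotient is Q = [Sn^2+(aq)] / [Hg^2+(aq)].
Solving for the unknown gives log [Sn^2+(aq)] = −3.255, so [Sn^2+(aq)] ≈ 0.00056 M.

0.00056 M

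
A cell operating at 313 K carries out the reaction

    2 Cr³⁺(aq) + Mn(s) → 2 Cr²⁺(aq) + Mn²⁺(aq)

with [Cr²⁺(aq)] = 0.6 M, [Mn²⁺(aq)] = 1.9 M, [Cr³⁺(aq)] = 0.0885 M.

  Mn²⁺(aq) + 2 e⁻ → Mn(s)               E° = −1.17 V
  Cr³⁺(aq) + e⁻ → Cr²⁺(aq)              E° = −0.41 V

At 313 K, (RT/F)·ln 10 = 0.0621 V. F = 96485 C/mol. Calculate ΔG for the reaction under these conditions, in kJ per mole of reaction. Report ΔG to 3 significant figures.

−135 kJ/mol

With Cr³⁺/Cr²⁺ reduced at the cathode, E°cell = −0.41 − (−1.17) = +0.76 V and n = 2.
Here Q = ([Cr²⁺(aq)]^2·[Mn²⁺(aq)]) / [Cr³⁺(aq)]^2 = 87.3 (log Q = 1.941), giving E = +0.76 − (0.0621/2)·(1.941) = +0.6997 V.
ΔG = −nFE = −(2)(96485)(+0.6997) J/mol = −135 kJ/mol.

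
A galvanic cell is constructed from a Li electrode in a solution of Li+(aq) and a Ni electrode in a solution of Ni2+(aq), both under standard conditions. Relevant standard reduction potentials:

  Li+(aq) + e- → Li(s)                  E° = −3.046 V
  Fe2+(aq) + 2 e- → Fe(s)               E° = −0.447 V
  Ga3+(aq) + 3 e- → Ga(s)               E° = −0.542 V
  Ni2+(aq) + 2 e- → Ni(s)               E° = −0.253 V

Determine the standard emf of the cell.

+2.793 V

Of the two couples in this cell, the one with the more positive reduction potential is reduced at the cathode: here that is Ni²⁺/Ni (−0.253 V); Li⁺/Li (−3.046 V) is the anode.
E°cell = E°(cathode) − E°(anode) = −0.253 − (−3.046) = +2.793 V.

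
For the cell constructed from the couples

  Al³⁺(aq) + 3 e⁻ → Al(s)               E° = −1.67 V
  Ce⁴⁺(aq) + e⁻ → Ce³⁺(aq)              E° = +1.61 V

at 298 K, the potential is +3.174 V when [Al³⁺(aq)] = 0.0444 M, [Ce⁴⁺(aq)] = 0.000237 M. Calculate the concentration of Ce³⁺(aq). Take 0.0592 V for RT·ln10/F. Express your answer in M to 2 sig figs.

The Ce⁴⁺/Ce³⁺ couple has the larger reduction potential, so it is the cathode: E°cell = +1.61 − (−1.67) = +3.28 V and n = 3.
Rearranging E = E° − (0.0592/n)·log Q gives log Q = 3(+3.28 − (+3.174))/0.0592 = 5.372.
For 3 Ce⁴⁺(aq) + Al(s) → 3 Ce³⁺(aq) + Al³⁺(aq), the reaction quotient is Q = ([Ce³⁺(aq)]^3·[Al³⁺(aq)]) / [Ce⁴⁺(aq)]^3.
Substituting the known concentrations and solving, log [Ce³⁺(aq)] = −1.384 and [Ce³⁺(aq)] = 0.041 M.

0.041 M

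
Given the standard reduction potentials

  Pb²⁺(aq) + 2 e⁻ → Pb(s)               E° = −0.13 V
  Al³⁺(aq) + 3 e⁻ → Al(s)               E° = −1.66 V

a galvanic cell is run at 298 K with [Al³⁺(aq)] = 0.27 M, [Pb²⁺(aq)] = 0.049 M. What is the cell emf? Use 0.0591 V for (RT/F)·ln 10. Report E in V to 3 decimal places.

The Pb²⁺/Pb couple has the more positive E°, so it is the cathode; Al³⁺/Al is the anode.
The standard potential is −0.13 − (−1.66) = +1.53 V and the balanced reaction transfers n = 6 electrons.
For the overall reaction 3 Pb²⁺(aq) + 2 Al(s) → 3 Pb(s) + 2 Al³⁺(aq), Q = [Al³⁺(aq)]^2 / [Pb²⁺(aq)]^3 = 620, giving log Q = 2.792.
Applying E = E° − (RT ln10/nF)·log Q gives +1.53 − (0.0591/6)(2.792) = +1.502 V.

+1.502 V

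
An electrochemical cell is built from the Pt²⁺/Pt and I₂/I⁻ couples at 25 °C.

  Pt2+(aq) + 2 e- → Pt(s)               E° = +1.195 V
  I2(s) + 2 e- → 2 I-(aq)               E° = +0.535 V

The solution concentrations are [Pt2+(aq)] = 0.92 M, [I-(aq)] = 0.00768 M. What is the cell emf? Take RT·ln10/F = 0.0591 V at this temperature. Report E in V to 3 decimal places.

The Pt²⁺/Pt couple has the more positive E°, so it is the cathode; I₂/I⁻ is the anode.
The standard potential is +1.195 − (+0.535) = +0.660 V and the balanced reaction transfers n = 2 electrons.
Balancing gives Pt2+(aq) + 2 I-(aq) → Pt(s) + I2(s); hence Q = 1 / ([Pt2+(aq)]·[I-(aq)]^2) = 1.84×10^4 (log Q = 4.265).
Applying E = E° − (RT ln10/nF)·log Q gives +0.660 − (0.0591/2)(4.265) = +0.534 V.

+0.534 V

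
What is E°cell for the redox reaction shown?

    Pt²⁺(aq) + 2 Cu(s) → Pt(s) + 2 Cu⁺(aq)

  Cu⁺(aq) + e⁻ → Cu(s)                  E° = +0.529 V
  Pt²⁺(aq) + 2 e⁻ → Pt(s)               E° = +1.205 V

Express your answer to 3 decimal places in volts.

Pt²⁺(aq) gains electrons, so the Pt²⁺/Pt couple is the cathode; the Cu⁺/Cu couple is the anode.
E°cell = E°(cathode) − E°(anode) = +1.205 − (+0.529) = +0.676 V.

+0.676 V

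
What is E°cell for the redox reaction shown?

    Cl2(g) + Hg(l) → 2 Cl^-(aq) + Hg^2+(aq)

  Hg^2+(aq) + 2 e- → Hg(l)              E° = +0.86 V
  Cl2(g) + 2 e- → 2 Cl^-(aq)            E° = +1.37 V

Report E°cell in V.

Cl2(g) gains electrons, so the Cl₂/Cl⁻ couple is the cathode; the Hg²⁺/Hg couple is the anode.
E°cell = E°(cathode) − E°(anode) = +1.37 − (+0.86) = +0.51 V.
The positive value indicates the reaction is spontaneous as written.

+0.51 V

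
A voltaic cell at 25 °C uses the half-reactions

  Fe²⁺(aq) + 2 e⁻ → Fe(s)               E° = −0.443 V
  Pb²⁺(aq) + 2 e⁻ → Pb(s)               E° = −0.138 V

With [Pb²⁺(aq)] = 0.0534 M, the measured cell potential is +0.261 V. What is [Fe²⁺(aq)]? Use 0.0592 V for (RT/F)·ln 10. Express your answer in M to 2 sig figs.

Pb²⁺/Pb is the cathode (higher E°); E°cell = −0.138 − (−0.443) = +0.305 V with n = 2.
From the Nernst equation, log Q = n(E° − E)/0.0592 = 2·(+0.305 − (+0.261))/0.0592 = 1.486.
The balanced reaction is Pb²⁺(aq) + Fe(s) → Pb(s) + Fe²⁺(aq), so Q = [Fe²⁺(aq)] / [Pb²⁺(aq)].
Solving for the unknown gives log [Fe²⁺(aq)] = 0.214, so [Fe²⁺(aq)] ≈ 1.6 M.

1.6 M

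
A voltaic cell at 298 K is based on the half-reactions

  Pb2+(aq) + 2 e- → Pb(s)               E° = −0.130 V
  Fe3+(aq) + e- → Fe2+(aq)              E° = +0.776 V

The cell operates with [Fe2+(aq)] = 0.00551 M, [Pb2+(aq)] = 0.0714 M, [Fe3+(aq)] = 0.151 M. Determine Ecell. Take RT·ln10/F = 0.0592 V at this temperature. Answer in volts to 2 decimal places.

Fe³⁺/Fe²⁺ is reduced (cathode, E° = +0.776 V) and Pb²⁺/Pb is oxidized (anode).
E°cell = E°cat − E°an = +0.776 − (−0.130) = +0.906 V; n = 2.
For the overall reaction 2 Fe3+(aq) + Pb(s) → 2 Fe2+(aq) + Pb2+(aq), Q = ([Fe2+(aq)]^2·[Pb2+(aq)]) / [Fe3+(aq)]^2 = 9.51×10^−5, giving log Q = −4.022.
By the Nernst equation, E = +0.906 − (0.0592/2)·(−4.022) = +1.03 V.

+1.03 V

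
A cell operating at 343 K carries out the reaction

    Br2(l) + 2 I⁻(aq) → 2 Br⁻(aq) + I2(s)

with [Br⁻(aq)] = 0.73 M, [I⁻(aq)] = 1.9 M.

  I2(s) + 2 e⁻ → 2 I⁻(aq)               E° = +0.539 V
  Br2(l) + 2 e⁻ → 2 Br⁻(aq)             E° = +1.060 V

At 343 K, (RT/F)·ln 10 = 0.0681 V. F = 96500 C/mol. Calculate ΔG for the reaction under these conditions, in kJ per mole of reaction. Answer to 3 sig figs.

−106 kJ/mol

The standard cell potential is +1.060 − (+0.539) = +0.521 V, with n = 2 electrons in the balanced equation.
Q = [Br⁻(aq)]^2 / [I⁻(aq)]^2 = 0.148, so log Q = −0.831 and E = +0.521 − (0.0681/2)(−0.831) = +0.5493 V.
Finally ΔG = −nFE = −(2)(96500 C/mol)(+0.5493 V) = −106 kJ/mol.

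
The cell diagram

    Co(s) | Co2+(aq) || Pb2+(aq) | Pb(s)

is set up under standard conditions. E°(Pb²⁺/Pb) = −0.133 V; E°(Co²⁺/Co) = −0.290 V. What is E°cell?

By convention the left-hand electrode in cell notation is the anode (oxidation) and the right-hand electrode is the cathode (reduction).
E°cell = E°(right) − E°(left) = −0.133 − (−0.290) = +0.157 V.

+0.157 V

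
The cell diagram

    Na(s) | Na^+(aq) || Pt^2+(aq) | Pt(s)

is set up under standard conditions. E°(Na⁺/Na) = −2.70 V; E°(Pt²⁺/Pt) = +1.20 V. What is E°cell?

By convention the left-hand electrode in cell notation is the anode (oxidation) and the right-hand electrode is the cathode (reduction).
E°cell = E°(right) − E°(left) = +1.20 − (−2.70) = +3.90 V.

+3.90 V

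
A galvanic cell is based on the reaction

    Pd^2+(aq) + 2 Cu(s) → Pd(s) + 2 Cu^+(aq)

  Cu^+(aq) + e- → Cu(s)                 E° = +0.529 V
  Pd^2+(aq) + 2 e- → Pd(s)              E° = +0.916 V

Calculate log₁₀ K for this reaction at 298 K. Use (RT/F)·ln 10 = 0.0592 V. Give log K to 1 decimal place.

The Pd²⁺/Pd couple is reduced (cathode); E°cell = +0.916 − (+0.529) = +0.387 V with n = 2.
At equilibrium E = 0, so log K = nE°cell / 0.0592 = (2)(+0.387) / 0.0592 = 13.1.

log K = 13.1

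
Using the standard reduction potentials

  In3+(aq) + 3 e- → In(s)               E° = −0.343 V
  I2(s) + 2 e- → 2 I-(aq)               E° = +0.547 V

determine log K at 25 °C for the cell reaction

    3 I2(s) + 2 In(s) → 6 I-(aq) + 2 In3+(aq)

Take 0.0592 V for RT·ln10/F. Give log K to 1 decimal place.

log K = 90.2

The I₂/I⁻ couple is reduced (cathode); E°cell = +0.547 − (−0.343) = +0.890 V with n = 6.
At equilibrium E = 0, so log K = nE°cell / 0.0592 = (6)(+0.890) / 0.0592 = 90.2.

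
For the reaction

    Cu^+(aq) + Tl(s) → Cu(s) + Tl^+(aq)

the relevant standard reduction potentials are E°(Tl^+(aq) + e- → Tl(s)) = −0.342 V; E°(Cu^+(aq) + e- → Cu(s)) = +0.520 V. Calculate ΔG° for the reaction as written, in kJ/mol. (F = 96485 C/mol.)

In the reaction as written Cu^+(aq) is reduced, so the Cu⁺/Cu couple is the cathode and Tl⁺/Tl is the anode.
E°cell = +0.520 − (−0.342) = +0.862 V; balancing electrons gives n = 1.
ΔG° = −nFE°cell = −(1)(96485)(+0.862) J/mol = −83.2 kJ/mol.

−83.2 kJ/mol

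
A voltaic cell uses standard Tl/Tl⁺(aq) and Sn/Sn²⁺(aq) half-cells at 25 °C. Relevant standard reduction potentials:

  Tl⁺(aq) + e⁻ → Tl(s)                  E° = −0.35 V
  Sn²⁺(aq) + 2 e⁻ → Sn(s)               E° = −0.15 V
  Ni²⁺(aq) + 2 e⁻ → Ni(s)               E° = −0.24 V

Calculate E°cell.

Of the two couples in this cell, the one with the more positive reduction potential is reduced at the cathode: here that is Sn²⁺/Sn (−0.15 V); Tl⁺/Tl (−0.35 V) is the anode.
E°cell = E°(cathode) − E°(anode) = −0.15 − (−0.35) = +0.20 V.

+0.20 V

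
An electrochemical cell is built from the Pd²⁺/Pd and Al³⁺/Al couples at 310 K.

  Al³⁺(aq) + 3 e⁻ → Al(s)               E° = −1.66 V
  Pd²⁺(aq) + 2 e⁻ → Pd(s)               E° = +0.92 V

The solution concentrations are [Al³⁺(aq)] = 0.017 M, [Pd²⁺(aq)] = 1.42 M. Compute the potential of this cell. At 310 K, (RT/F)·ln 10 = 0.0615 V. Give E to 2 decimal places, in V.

Pd²⁺/Pd is reduced (cathode, E° = +0.92 V) and Al³⁺/Al is oxidized (anode).
E°cell = +0.92 − (−1.66) = +2.58 V, with n = 6 electrons transferred.
Balancing gives 3 Pd²⁺(aq) + 2 Al(s) → 3 Pd(s) + 2 Al³⁺(aq); hence Q = [Al³⁺(aq)]^2 / [Pd²⁺(aq)]^3 = 0.000101 (log Q = −3.996).
Applying E = E° − (RT ln10/nF)·log Q gives +2.58 − (0.0615/6)(−3.996) = +2.62 V.

+2.62 V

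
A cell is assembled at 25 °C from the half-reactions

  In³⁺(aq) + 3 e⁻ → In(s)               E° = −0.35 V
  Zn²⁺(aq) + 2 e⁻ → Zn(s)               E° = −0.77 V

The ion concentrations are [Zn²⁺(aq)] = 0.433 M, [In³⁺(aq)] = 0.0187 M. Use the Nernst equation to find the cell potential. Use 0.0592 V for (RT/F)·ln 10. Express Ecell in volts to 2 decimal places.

+0.40 V

The In³⁺/In couple has the more positive E°, so it is the cathode; Zn²⁺/Zn is the anode.
E°cell = −0.35 − (−0.77) = +0.42 V, with n = 6 electrons transferred.
The balanced reaction is 2 In³⁺(aq) + 3 Zn(s) → 2 In(s) + 3 Zn²⁺(aq), so Q = [Zn²⁺(aq)]^3 / [In³⁺(aq)]^2 = 232 and log Q = 2.366.
Applying E = E° − (RT ln10/nF)·log Q gives +0.42 − (0.0592/6)(2.366) = +0.40 V.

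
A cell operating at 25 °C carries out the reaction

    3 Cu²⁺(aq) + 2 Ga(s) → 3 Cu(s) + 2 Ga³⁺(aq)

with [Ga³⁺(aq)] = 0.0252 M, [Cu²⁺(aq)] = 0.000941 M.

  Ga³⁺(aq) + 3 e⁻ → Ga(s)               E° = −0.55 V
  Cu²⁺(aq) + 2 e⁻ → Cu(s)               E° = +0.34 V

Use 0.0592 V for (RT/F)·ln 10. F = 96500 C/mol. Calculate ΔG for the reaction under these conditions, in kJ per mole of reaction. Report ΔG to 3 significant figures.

−482 kJ/mol

The standard cell potential is +0.34 − (−0.55) = +0.89 V, with n = 6 electrons in the balanced equation.
Q = [Ga³⁺(aq)]^2 / [Cu²⁺(aq)]^3 = 7.62×10^5, so log Q = 5.882 and E = +0.89 − (0.0592/6)(5.882) = +0.8320 V.
Then ΔG = −nFE = −6 × 96500 × +0.8320 J/mol = −482 kJ/mol.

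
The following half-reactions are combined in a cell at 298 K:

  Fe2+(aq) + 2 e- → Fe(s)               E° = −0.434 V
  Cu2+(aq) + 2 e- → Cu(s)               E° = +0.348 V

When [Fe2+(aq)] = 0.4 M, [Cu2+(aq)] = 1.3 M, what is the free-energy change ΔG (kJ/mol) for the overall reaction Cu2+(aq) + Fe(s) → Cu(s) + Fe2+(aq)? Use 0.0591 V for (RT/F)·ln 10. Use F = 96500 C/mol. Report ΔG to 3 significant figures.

With Cu²⁺/Cu reduced at the cathode, E°cell = +0.348 − (−0.434) = +0.782 V and n = 2.
The reaction quotient is [Fe2+(aq)] / [Cu2+(aq)] = 0.308; by Nernst, E = +0.782 − (0.0591/2)(−0.512) = +0.7971 V.
Then ΔG = −nFE = −2 × 96500 × +0.7971 J/mol = −154 kJ/mol.

−154 kJ/mol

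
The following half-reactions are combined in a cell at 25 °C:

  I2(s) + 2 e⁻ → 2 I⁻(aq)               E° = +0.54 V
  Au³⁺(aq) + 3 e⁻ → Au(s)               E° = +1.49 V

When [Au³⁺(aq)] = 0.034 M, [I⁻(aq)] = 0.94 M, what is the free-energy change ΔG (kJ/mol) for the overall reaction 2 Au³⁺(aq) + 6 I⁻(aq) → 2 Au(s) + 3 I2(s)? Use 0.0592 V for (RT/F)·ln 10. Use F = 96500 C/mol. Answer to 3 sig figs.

−532 kJ/mol

E°cell = +1.49 − (+0.54) = +0.95 V; the balanced reaction transfers n = 6 electrons.
Q = 1 / ([Au³⁺(aq)]^2·[I⁻(aq)]^6) = 1.25×10^3, so log Q = 3.098 and E = +0.95 − (0.0592/6)(3.098) = +0.9194 V.
Then ΔG = −nFE = −6 × 96500 × +0.9194 J/mol = −532 kJ/mol.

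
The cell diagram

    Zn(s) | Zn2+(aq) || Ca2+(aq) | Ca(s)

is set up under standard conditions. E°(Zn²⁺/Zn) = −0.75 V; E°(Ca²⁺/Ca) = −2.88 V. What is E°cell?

−2.13 V

By convention the left-hand electrode in cell notation is the anode (oxidation) and the right-hand electrode is the cathode (reduction).
E°cell = E°(right) − E°(left) = −2.88 − (−0.75) = −2.13 V.
The negative sign shows that, as written, the cell would require an external voltage to drive the reaction.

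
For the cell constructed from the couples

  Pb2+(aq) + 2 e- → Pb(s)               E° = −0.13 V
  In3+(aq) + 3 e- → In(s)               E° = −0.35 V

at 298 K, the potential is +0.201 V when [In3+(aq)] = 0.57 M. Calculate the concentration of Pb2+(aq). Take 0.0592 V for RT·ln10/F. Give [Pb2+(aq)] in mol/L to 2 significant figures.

Pb²⁺/Pb is the cathode (higher E°); E°cell = −0.13 − (−0.35) = +0.22 V with n = 6.
Rearranging E = E° − (0.0592/n)·log Q gives log Q = 6(+0.22 − (+0.201))/0.0592 = 1.926.
Balancing electrons gives 3 Pb2+(aq) + 2 In(s) → 3 Pb(s) + 2 In3+(aq); thus Q = [In3+(aq)]^2 / [Pb2+(aq)]^3.
Substituting the known concentrations and solving, log [Pb2+(aq)] = −0.805 and [Pb2+(aq)] = 0.16 M.

0.16 M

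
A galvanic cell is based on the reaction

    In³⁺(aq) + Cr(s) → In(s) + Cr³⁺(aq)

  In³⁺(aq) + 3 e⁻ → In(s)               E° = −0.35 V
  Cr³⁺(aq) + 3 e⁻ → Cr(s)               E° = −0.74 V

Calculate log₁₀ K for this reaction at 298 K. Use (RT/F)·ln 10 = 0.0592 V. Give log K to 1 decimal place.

The In³⁺/In couple is reduced (cathode); E°cell = −0.35 − (−0.74) = +0.39 V with n = 3.
At equilibrium E = 0, so log K = nE°cell / 0.0592 = (3)(+0.39) / 0.0592 = 19.8.

log K = 19.8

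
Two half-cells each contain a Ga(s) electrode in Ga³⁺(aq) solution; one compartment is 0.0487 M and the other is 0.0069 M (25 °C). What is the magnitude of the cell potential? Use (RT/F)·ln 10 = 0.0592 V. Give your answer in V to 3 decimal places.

0.017 V

For a concentration cell E°cell = 0, since both electrodes use the same couple.
The compartment with the higher Ga³⁺(aq) concentration (0.0487 M) acts as the cathode; ions are reduced there and produced at the dilute (0.0069 M) anode.
With n = 3, Ecell = −(0.0592/3)·log([dilute]/[conc]) = −(0.0592/3)·log(0.0069/0.0487) = +0.017 V.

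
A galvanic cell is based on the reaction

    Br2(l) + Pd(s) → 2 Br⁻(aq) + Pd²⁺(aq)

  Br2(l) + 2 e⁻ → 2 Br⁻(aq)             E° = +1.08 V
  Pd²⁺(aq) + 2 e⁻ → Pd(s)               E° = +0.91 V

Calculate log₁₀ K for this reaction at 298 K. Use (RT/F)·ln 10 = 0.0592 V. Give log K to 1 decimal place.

The Br₂/Br⁻ couple is reduced (cathode); E°cell = +1.08 − (+0.91) = +0.17 V with n = 2.
At equilibrium E = 0, so log K = nE°cell / 0.0592 = (2)(+0.17) / 0.0592 = 5.7.

log K = 5.7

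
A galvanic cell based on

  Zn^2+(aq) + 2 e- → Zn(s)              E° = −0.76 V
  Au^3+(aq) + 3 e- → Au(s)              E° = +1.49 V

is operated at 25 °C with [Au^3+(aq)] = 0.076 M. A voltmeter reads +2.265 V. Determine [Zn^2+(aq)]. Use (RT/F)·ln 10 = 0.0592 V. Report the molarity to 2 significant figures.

0.056 M

With Au³⁺/Au at the cathode and Zn²⁺/Zn at the anode, E°cell = +1.49 − (−0.76) = +2.25 V (n = 6).
Since E = E° − (0.0592/n)·log Q, log Q = n(E° − E)/0.0592 = −1.520.
The balanced reaction is 2 Au^3+(aq) + 3 Zn(s) → 2 Au(s) + 3 Zn^2+(aq), so Q = [Zn^2+(aq)]^3 / [Au^3+(aq)]^2.
Solving for the unknown gives log [Zn^2+(aq)] = −1.253, so [Zn^2+(aq)] ≈ 0.056 M.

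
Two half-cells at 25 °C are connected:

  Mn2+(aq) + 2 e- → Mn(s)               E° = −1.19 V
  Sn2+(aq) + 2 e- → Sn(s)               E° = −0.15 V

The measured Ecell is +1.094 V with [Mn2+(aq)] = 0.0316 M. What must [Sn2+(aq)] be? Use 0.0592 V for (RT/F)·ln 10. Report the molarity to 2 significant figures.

The Sn²⁺/Sn couple has the larger reduction potential, so it is the cathode: E°cell = −0.15 − (−1.19) = +1.04 V and n = 2.
From the Nernst equation, log Q = n(E° − E)/0.0592 = 2·(+1.04 − (+1.094))/0.0592 = −1.824.
The balanced reaction is Sn2+(aq) + Mn(s) → Sn(s) + Mn2+(aq), so Q = [Mn2+(aq)] / [Sn2+(aq)].
Isolating [Sn2+(aq)] in Q = 10^{−1.824} yields log [Sn2+(aq)] = 0.324, i.e. 2.1 M.

2.1 M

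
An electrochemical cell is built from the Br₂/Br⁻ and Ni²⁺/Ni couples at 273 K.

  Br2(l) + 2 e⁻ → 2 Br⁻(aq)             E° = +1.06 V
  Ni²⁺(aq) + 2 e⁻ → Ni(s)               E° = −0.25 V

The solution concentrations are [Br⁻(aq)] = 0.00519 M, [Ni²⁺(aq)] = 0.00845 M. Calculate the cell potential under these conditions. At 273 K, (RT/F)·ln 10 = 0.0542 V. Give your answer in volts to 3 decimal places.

Since E°(Br₂/Br⁻) > E°(Ni²⁺/Ni), Br₂/Br⁻ serves as the cathode.
E°cell = E°cat − E°an = +1.06 − (−0.25) = +1.31 V; n = 2.
Balancing gives Br2(l) + Ni(s) → 2 Br⁻(aq) + Ni²⁺(aq); hence Q = [Br⁻(aq)]^2·[Ni²⁺(aq)] = 2.28×10^−7 (log Q = −6.643).
Applying E = E° − (RT ln10/nF)·log Q gives +1.31 − (0.0542/2)(−6.643) = +1.490 V.

+1.490 V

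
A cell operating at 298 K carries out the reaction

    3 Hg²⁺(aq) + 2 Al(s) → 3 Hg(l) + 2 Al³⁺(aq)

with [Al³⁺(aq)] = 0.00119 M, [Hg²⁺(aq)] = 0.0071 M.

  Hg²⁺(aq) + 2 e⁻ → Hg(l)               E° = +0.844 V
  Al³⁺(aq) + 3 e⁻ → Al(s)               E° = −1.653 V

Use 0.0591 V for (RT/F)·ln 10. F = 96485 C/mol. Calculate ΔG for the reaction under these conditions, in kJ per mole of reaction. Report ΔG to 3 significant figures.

With Hg²⁺/Hg reduced at the cathode, E°cell = +0.844 − (−1.653) = +2.497 V and n = 6.
Q = [Al³⁺(aq)]^2 / [Hg²⁺(aq)]^3 = 3.96, so log Q = 0.597 and E = +2.497 − (0.0591/6)(0.597) = +2.4911 V.
Finally ΔG = −nFE = −(6)(96485 C/mol)(+2.4911 V) = −1440 kJ/mol.

−1440 kJ/mol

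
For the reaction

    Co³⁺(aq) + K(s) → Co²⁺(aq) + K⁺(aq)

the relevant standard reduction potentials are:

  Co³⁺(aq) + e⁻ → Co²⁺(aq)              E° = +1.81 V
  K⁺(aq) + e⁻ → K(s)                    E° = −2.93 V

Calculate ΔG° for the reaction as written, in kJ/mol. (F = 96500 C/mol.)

−457 kJ/mol

In the reaction as written Co³⁺(aq) is reduced, so the Co³⁺/Co²⁺ couple is the cathode and K⁺/K is the anode.
E°cell = +1.81 − (−2.93) = +4.74 V; balancing electrons gives n = 1.
ΔG° = −nFE°cell = −(1)(96500)(+4.74) J/mol = −457 kJ/mol.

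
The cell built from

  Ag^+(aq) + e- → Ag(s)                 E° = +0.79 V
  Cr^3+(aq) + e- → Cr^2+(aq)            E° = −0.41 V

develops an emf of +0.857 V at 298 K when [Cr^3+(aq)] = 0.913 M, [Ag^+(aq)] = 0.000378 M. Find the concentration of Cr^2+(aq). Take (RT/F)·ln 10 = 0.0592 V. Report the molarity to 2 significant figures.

Ag⁺/Ag is the cathode (higher E°); E°cell = +0.79 − (−0.41) = +1.20 V with n = 1.
Since E = E° − (0.0592/n)·log Q, log Q = n(E° − E)/0.0592 = 5.794.
Balancing electrons gives Ag^+(aq) + Cr^2+(aq) → Ag(s) + Cr^3+(aq); thus Q = [Cr^3+(aq)] / ([Ag^+(aq)]·[Cr^2+(aq)]).
Isolating [Cr^2+(aq)] in Q = 10^{5.794} yields log [Cr^2+(aq)] = −2.411, i.e. 0.0039 M.

0.0039 M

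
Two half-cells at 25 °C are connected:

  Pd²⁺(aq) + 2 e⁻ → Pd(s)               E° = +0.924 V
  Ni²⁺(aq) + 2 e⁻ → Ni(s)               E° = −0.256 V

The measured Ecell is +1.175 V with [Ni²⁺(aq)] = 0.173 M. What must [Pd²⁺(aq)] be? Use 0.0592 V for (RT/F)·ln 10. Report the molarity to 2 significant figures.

0.12 M

The Pd²⁺/Pd couple has the larger reduction potential, so it is the cathode: E°cell = +0.924 − (−0.256) = +1.180 V and n = 2.
Rearranging E = E° − (0.0592/n)·log Q gives log Q = 2(+1.180 − (+1.175))/0.0592 = 0.169.
The balanced reaction is Pd²⁺(aq) + Ni(s) → Pd(s) + Ni²⁺(aq), so Q = [Ni²⁺(aq)] / [Pd²⁺(aq)].
Solving for the unknown gives log [Pd²⁺(aq)] = −0.931, so [Pd²⁺(aq)] ≈ 0.12 M.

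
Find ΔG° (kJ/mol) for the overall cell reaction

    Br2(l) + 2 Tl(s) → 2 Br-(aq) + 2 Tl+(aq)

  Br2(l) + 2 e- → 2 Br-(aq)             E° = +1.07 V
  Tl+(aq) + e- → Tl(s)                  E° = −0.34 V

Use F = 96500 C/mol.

In the reaction as written Br2(l) is reduced, so the Br₂/Br⁻ couple is the cathode and Tl⁺/Tl is the anode.
E°cell = +1.07 − (−0.34) = +1.41 V; balancing electrons gives n = 2.
ΔG° = −nFE°cell = −(2)(96500)(+1.41) J/mol = −272 kJ/mol.

−272 kJ/mol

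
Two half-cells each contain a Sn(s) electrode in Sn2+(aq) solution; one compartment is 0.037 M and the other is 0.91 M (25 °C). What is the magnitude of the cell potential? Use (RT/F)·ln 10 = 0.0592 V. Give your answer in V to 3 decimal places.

0.041 V

For a concentration cell E°cell = 0, since both electrodes use the same couple.
The compartment with the higher Sn2+(aq) concentration (0.91 M) acts as the cathode; ions are reduced there and produced at the dilute (0.037 M) anode.
With n = 2, Ecell = −(0.0592/2)·log([dilute]/[conc]) = −(0.0592/2)·log(0.037/0.91) = +0.041 V.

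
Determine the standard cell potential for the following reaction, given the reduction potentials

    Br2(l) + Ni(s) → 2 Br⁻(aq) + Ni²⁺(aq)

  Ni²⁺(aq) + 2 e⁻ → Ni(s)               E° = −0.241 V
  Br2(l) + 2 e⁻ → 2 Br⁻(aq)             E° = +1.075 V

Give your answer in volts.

In the reaction as written, Br2(l) is reduced (cathode) and Ni²⁺(aq) is produced by oxidation at the anode.
E°cell = E°(cathode) − E°(anode) = +1.075 − (−0.241) = +1.316 V.

+1.316 V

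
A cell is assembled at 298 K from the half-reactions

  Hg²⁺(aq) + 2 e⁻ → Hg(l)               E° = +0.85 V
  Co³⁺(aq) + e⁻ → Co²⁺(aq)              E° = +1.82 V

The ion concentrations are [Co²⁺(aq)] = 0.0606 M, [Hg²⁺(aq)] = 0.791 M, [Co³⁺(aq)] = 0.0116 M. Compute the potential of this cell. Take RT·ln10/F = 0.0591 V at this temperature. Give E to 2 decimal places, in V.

Co³⁺/Co²⁺ is reduced (cathode, E° = +1.82 V) and Hg²⁺/Hg is oxidized (anode).
E°cell = E°cat − E°an = +1.82 − (+0.85) = +0.97 V; n = 2.
For the overall reaction 2 Co³⁺(aq) + Hg(l) → 2 Co²⁺(aq) + Hg²⁺(aq), Q = ([Co²⁺(aq)]^2·[Hg²⁺(aq)]) / [Co³⁺(aq)]^2 = 21.6, giving log Q = 1.334.
E = E° − (0.0591/n)·log Q = +0.97 − (0.0591/2)(1.334) = +0.93 V.

+0.93 V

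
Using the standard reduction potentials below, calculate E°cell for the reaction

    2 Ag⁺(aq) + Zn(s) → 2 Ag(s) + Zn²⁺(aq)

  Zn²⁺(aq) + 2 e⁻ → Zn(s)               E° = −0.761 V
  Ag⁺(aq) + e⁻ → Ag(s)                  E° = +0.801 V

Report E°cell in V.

In the reaction as written, Ag⁺(aq) is reduced (cathode) and Zn²⁺(aq) is produced by oxidation at the anode.
E°cell = E°(cathode) − E°(anode) = +0.801 − (−0.761) = +1.562 V.

+1.562 V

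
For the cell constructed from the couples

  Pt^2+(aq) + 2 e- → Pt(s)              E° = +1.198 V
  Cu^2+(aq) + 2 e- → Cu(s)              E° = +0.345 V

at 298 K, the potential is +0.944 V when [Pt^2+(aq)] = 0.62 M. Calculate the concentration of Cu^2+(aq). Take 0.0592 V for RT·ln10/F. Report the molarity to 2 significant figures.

With Pt²⁺/Pt at the cathode and Cu²⁺/Cu at the anode, E°cell = +1.198 − (+0.345) = +0.853 V (n = 2).
From the Nernst equation, log Q = n(E° − E)/0.0592 = 2·(+0.853 − (+0.944))/0.0592 = −3.074.
Balancing electrons gives Pt^2+(aq) + Cu(s) → Pt(s) + Cu^2+(aq); thus Q = [Cu^2+(aq)] / [Pt^2+(aq)].
Substituting the known concentrations and solving, log [Cu^2+(aq)] = −3.282 and [Cu^2+(aq)] = 0.00052 M.

0.00052 M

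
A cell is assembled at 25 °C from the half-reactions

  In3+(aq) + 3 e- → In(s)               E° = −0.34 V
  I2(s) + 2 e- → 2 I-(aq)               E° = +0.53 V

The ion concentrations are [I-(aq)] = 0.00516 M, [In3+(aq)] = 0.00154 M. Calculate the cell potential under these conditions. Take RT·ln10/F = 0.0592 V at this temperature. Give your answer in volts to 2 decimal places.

+1.06 V

The I₂/I⁻ couple has the more positive E°, so it is the cathode; In³⁺/In is the anode.
The standard potential is +0.53 − (−0.34) = +0.87 V and the balanced reaction transfers n = 6 electrons.
Balancing gives 3 I2(s) + 2 In(s) → 6 I-(aq) + 2 In3+(aq); hence Q = [I-(aq)]^6·[In3+(aq)]^2 = 4.48×10^−20 (log Q = −19.349).
By the Nernst equation, E = +0.87 − (0.0592/6)·(−19.349) = +1.06 V.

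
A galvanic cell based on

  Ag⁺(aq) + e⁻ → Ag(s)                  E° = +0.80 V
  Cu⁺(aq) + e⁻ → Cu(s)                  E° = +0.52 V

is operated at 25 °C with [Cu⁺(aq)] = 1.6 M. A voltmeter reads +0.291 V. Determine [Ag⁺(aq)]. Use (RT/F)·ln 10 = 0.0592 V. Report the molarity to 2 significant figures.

2.5 M

Ag⁺/Ag is the cathode (higher E°); E°cell = +0.80 − (+0.52) = +0.28 V with n = 1.
From the Nernst equation, log Q = n(E° − E)/0.0592 = 1·(+0.28 − (+0.291))/0.0592 = −0.186.
Balancing electrons gives Ag⁺(aq) + Cu(s) → Ag(s) + Cu⁺(aq); thus Q = [Cu⁺(aq)] / [Ag⁺(aq)].
Solving for the unknown gives log [Ag⁺(aq)] = 0.390, so [Ag⁺(aq)] ≈ 2.5 M.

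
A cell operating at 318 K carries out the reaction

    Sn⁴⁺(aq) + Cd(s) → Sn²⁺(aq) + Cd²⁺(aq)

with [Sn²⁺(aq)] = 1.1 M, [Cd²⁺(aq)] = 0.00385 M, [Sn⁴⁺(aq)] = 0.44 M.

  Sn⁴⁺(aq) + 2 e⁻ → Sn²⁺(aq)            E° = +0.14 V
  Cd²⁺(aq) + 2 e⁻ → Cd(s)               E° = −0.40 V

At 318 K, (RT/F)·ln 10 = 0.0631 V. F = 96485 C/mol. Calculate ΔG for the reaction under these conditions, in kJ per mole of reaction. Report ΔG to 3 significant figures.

The standard cell potential is +0.14 − (−0.40) = +0.54 V, with n = 2 electrons in the balanced equation.
Q = ([Sn²⁺(aq)]·[Cd²⁺(aq)]) / [Sn⁴⁺(aq)] = 0.00962, so log Q = −2.017 and E = +0.54 − (0.0631/2)(−2.017) = +0.6036 V.
Finally ΔG = −nFE = −(2)(96485 C/mol)(+0.6036 V) = −116 kJ/mol.

−116 kJ/mol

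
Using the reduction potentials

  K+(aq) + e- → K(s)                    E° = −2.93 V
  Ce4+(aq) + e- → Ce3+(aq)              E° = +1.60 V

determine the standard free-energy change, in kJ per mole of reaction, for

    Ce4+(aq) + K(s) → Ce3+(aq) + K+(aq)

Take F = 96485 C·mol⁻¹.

−437 kJ/mol

In the reaction as written Ce4+(aq) is reduced, so the Ce⁴⁺/Ce³⁺ couple is the cathode and K⁺/K is the anode.
E°cell = +1.60 − (−2.93) = +4.53 V; balancing electrons gives n = 1.
ΔG° = −nFE°cell = −(1)(96485)(+4.53) J/mol = −437 kJ/mol.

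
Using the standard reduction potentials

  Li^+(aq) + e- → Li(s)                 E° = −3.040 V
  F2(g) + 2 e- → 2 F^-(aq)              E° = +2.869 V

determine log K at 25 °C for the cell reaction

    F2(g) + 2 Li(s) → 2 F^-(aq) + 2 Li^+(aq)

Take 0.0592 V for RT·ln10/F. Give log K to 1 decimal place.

The F₂/F⁻ couple is reduced (cathode); E°cell = +2.869 − (−3.040) = +5.909 V with n = 2.
At equilibrium E = 0, so log K = nE°cell / 0.0592 = (2)(+5.909) / 0.0592 = 199.6.

log K = 199.6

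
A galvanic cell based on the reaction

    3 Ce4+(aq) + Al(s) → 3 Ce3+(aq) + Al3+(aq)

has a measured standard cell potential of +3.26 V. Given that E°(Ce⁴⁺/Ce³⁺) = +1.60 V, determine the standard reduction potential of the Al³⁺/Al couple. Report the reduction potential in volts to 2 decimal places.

−1.66 V

In the reaction as written the Ce⁴⁺/Ce³⁺ couple is reduced (cathode) and Al³⁺/Al is oxidized (anode), so E°cell = E°(Ce⁴⁺/Ce³⁺) − E°(Al³⁺/Al).
E°(Al³⁺/Al) = E°(cathode) − E°cell = +1.60 − (+3.26) = −1.66 V.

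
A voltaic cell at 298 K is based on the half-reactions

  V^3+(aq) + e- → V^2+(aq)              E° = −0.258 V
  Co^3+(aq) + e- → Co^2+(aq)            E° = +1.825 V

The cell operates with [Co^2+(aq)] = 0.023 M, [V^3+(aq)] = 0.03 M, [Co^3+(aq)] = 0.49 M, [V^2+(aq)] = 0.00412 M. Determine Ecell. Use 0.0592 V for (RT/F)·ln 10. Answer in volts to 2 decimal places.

The Co³⁺/Co²⁺ couple has the more positive E°, so it is the cathode; V³⁺/V²⁺ is the anode.
The standard potential is +1.825 − (−0.258) = +2.083 V and the balanced reaction transfers n = 1 electron.
Balancing gives Co^3+(aq) + V^2+(aq) → Co^2+(aq) + V^3+(aq); hence Q = ([Co^2+(aq)]·[V^3+(aq)]) / ([Co^3+(aq)]·[V^2+(aq)]) = 0.342 (log Q = −0.466).
Applying E = E° − (RT ln10/nF)·log Q gives +2.083 − (0.0592/1)(−0.466) = +2.11 V.

+2.11 V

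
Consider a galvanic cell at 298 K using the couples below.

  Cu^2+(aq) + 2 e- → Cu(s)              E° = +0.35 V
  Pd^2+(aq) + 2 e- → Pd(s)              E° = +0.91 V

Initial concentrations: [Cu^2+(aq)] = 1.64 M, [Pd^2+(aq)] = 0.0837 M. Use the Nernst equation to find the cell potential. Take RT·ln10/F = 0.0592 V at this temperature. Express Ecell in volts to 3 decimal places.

Since E°(Pd²⁺/Pd) > E°(Cu²⁺/Cu), Pd²⁺/Pd serves as the cathode.
E°cell = E°cat − E°an = +0.91 − (+0.35) = +0.56 V; n = 2.
The balanced reaction is Pd^2+(aq) + Cu(s) → Pd(s) + Cu^2+(aq), so Q = [Cu^2+(aq)] / [Pd^2+(aq)] = 19.6 and log Q = 1.292.
Applying E = E° − (RT ln10/nF)·log Q gives +0.56 − (0.0592/2)(1.292) = +0.522 V.

+0.522 V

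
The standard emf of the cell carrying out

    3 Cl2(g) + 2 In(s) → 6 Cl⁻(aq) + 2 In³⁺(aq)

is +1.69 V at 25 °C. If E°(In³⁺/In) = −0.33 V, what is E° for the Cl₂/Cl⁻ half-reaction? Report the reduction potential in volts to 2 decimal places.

+1.36 V

In the reaction as written the Cl₂/Cl⁻ couple is reduced (cathode) and In³⁺/In is oxidized (anode), so E°cell = E°(Cl₂/Cl⁻) − E°(In³⁺/In).
E°(Cl₂/Cl⁻) = E°cell + E°(anode) = +1.69 + (−0.33) = +1.36 V.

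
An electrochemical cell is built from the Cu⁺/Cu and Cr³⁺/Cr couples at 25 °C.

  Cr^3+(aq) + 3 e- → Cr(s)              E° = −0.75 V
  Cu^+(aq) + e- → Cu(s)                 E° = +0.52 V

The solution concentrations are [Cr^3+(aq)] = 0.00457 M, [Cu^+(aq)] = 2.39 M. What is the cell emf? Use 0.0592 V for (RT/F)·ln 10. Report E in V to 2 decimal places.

+1.34 V

Since E°(Cu⁺/Cu) > E°(Cr³⁺/Cr), Cu⁺/Cu serves as the cathode.
E°cell = +0.52 − (−0.75) = +1.27 V, with n = 3 electrons transferred.
Balancing gives 3 Cu^+(aq) + Cr(s) → 3 Cu(s) + Cr^3+(aq); hence Q = [Cr^3+(aq)] / [Cu^+(aq)]^3 = 0.000335 (log Q = −3.475).
E = E° − (0.0592/n)·log Q = +1.27 − (0.0592/3)(−3.475) = +1.34 V.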